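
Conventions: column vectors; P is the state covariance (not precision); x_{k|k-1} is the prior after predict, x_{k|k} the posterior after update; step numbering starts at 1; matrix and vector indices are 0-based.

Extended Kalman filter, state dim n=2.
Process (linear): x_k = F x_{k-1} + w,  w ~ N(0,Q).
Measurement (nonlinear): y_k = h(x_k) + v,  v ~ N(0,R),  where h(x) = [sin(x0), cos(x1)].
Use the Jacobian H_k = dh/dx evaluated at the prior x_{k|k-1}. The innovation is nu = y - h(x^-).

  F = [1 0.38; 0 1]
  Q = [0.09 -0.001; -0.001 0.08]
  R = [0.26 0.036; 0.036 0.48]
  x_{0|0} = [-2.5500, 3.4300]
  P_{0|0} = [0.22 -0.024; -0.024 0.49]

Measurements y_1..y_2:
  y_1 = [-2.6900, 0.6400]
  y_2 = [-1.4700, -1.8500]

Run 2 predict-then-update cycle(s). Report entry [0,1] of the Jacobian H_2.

step 1: x^-=[-1.2466, 3.4300]  P^-=[0.3625 0.1612; 0.1612 0.5700]  H_jac=[0.3185 0.0000; 0.0000 0.2844]  S=[0.2968 0.0506; 0.0506 0.5261]  K=[0.3805 0.0506; 0.1225 0.2964]  nu=[-1.7421, 1.5987]  x^+=[-1.8286, 3.6904]  P^+=[0.3163 0.1335; 0.1335 0.5157]
step 2: x^-=[-0.4263, 3.6904]  P^-=[0.5822 0.3284; 0.3284 0.5957]  H_jac=[0.9105 0.0000; 0.0000 0.5217]  S=[0.7426 0.1920; 0.1920 0.6421]  K=[0.6988 0.0579; 0.3008 0.3940]  nu=[-1.0565, -0.9969]  x^+=[-1.2223, 2.9799]  P^+=[0.2018 0.1015; 0.1015 0.3833]

H_jac[0,1] = 0.0000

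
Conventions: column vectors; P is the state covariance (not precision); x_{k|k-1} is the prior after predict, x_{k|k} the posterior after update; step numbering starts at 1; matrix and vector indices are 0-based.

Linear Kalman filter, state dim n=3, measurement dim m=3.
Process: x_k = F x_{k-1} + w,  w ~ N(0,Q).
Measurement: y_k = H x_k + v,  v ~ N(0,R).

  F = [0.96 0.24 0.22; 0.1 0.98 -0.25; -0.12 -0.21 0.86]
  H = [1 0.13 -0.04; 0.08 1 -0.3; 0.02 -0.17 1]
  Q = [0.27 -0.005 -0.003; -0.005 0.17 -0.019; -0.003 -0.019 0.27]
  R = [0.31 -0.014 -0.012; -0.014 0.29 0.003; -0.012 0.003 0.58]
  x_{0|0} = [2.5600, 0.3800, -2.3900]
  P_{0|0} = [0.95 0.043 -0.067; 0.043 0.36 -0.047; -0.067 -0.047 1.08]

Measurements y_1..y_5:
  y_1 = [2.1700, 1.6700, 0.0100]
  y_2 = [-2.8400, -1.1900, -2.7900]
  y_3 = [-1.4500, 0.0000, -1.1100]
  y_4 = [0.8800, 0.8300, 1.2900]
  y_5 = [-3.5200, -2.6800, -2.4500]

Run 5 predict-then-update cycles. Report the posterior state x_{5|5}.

x_post = [-2.2453, -1.1864, -0.5717]

step 1: x^-=[2.0230, 1.2259, -2.4424]  P^-=[1.2051 0.1603 0.0028; 0.1603 0.6276 -0.3925; 0.0028 -0.3925 1.1313]  S=[1.5730 0.3696 -0.1248; 0.3696 1.2881 -0.8524; -0.1248 -0.8524 1.8624]  K=[0.7808 0.0129 0.0580; 0.0271 0.5821 0.0019; 0.0347 -0.2162 0.5467]  nu=[-0.1101, -0.4505, 2.6203]  x^+=[2.0833, 0.9657, -0.9164]  P^+=[0.2447 -0.0219 0.0157; -0.0219 0.1803 0.0336; 0.0157 0.0336 0.3214]
step 2: x^-=[2.0301, 1.3839, -1.2409]  P^-=[0.5215 0.0239 0.0435; 0.0239 0.3441 -0.0932; 0.0435 -0.0932 0.5027]  S=[0.8418 0.0968 -0.0025; 0.0968 0.7403 -0.3000; -0.0025 -0.3000 1.1261]  K=[0.6202 0.0095 0.0482; 0.0283 0.5012 -0.0007; 0.0330 -0.1594 0.4188]  nu=[-5.0997, -3.1085, -1.3545]  x^+=[-1.2273, -0.3176, -1.4810]  P^+=[0.1943 -0.0172 0.0137; -0.0172 0.1545 0.0274; 0.0137 0.0274 0.2464]
step 3: x^-=[-1.5803, -0.0637, -1.0597]  P^-=[0.4707 0.0211 0.0328; 0.0211 0.3183 -0.0776; 0.0328 -0.0776 0.4483]  S=[0.7905 0.0879 -0.0089; 0.0879 0.7000 -0.2639; -0.0089 -0.2639 1.0652]  K=[0.5965 0.0116 0.0441; 0.0289 0.4857 -0.0027; 0.0276 -0.1534 0.3961]  nu=[0.0962, -0.1277, -0.0296]  x^+=[-1.5257, -0.1229, -1.0491]  P^+=[0.1868 -0.0162 0.0120; -0.0162 0.1493 0.0252; 0.0120 0.0252 0.2330]
step 4: x^-=[-1.7250, -0.0108, -0.6933]  P^-=[0.4623 0.0209 0.0294; 0.0209 0.3137 -0.0758; 0.0294 -0.0758 0.4392]  S=[0.7822 0.0872 -0.0118; 0.0872 0.6936 -0.2587; -0.0118 -0.2587 1.0552]  K=[0.5923 0.0122 0.0428; 0.0289 0.4826 -0.0034; 0.0255 -0.1530 0.3917]  nu=[2.5786, 0.7707, 2.0160]  x^+=[-0.1019, 0.4289, 0.0442]  P^+=[0.1855 -0.0160 0.0113; -0.0160 0.1482 0.0247; 0.0113 0.0247 0.2304]
step 5: x^-=[0.0149, 0.3991, -0.0399]  P^-=[0.4606 0.0209 0.0285; 0.0209 0.3128 -0.0756; 0.0285 -0.0756 0.4376]  S=[0.7805 0.0872 -0.0126; 0.0872 0.6925 -0.2580; -0.0126 -0.2580 1.0535]  K=[0.5914 0.0124 0.0425; 0.0288 0.4819 -0.0035; 0.0249 -0.1530 0.3909]  nu=[-3.5883, -3.0922, -2.3426]  x^+=[-2.2453, -1.1864, -0.5717]  P^+=[0.1852 -0.0160 0.0112; -0.0160 0.1480 0.0245; 0.0112 0.0245 0.2299]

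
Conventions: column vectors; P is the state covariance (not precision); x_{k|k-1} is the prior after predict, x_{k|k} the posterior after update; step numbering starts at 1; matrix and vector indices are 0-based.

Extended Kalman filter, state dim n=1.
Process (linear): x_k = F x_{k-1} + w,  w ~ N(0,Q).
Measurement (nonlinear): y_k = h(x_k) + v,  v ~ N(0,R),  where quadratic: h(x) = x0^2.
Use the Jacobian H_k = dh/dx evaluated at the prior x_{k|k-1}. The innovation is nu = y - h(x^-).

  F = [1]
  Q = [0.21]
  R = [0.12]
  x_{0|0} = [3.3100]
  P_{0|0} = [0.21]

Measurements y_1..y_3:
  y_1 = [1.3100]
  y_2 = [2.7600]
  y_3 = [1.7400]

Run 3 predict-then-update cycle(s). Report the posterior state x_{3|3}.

x_post = [1.3727]

step 1: x^-=[3.3100]  P^-=[0.4200]  H_jac=[6.6200]  S=[18.5262]  K=[0.1501]  nu=[-9.6461]  x^+=[1.8623]  P^+=[0.0027]
step 2: x^-=[1.8623]  P^-=[0.2127]  H_jac=[3.7246]  S=[3.0711]  K=[0.2580]  nu=[-0.7082]  x^+=[1.6796]  P^+=[0.0083]
step 3: x^-=[1.6796]  P^-=[0.2183]  H_jac=[3.3592]  S=[2.5835]  K=[0.2839]  nu=[-1.0811]  x^+=[1.3727]  P^+=[0.0101]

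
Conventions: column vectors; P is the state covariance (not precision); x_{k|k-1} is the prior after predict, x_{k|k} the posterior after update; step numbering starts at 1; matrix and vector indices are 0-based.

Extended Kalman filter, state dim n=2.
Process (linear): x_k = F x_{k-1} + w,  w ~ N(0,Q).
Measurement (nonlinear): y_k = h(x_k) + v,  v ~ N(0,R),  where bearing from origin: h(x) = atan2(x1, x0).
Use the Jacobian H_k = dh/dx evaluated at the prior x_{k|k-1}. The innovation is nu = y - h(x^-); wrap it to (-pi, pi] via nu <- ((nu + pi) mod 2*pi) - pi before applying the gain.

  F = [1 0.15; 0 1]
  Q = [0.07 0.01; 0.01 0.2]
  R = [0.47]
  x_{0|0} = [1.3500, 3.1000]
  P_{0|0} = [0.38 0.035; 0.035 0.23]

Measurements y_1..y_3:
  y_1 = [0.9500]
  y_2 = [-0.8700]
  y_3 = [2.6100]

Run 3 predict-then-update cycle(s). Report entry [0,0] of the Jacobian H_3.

H_jac[0,0] = -0.1635

step 1: x^-=[1.8150, 3.1000]  P^-=[0.4657 0.0795; 0.0795 0.4300]  H_jac=[-0.2402 0.1407]  S=[0.5000]  K=[-0.2014; 0.0828]  nu=[-0.0911]  x^+=[1.8333, 3.0925]  P^+=[0.4454 0.0878; 0.0878 0.4266]
step 2: x^-=[2.2972, 3.0925]  P^-=[0.5513 0.1618; 0.1618 0.6266]  H_jac=[-0.2084 0.1548]  S=[0.4985]  K=[-0.1802; 0.1269]  nu=[-1.8019]  x^+=[2.6219, 2.8638]  P^+=[0.5352 0.1732; 0.1732 0.6185]
step 3: x^-=[3.0515, 2.8638]  P^-=[0.6710 0.2760; 0.2760 0.8185]  H_jac=[-0.1635 0.1742]  S=[0.4971]  K=[-0.1240; 0.1961]  nu=[1.8563]  x^+=[2.8213, 3.2279]  P^+=[0.6634 0.2881; 0.2881 0.7994]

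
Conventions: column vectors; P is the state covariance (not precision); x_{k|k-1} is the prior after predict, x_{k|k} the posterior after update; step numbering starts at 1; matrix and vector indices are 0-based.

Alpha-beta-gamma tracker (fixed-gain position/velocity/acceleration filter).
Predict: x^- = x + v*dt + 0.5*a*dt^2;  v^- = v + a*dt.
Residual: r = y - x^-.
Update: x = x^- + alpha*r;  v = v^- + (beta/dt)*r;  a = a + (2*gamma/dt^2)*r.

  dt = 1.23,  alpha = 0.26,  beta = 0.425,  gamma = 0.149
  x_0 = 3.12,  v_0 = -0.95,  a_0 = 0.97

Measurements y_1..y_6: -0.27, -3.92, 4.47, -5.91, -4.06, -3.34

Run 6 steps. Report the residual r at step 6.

step 1: x_pred=2.6853  r=-2.9553  x^+=1.9169  v^+=-0.7780  a^+=0.3879
step 2: x_pred=1.2533  r=-5.1733  x^+=-0.0917  v^+=-2.0885  a^+=-0.6311
step 3: x_pred=-3.1379  r=7.6079  x^+=-1.1599  v^+=-0.2360  a^+=0.8674
step 4: x_pred=-0.7939  r=-5.1161  x^+=-2.1241  v^+=-0.9368  a^+=-0.1403
step 5: x_pred=-3.3824  r=-0.6776  x^+=-3.5586  v^+=-1.3434  a^+=-0.2737
step 6: x_pred=-5.4181  r=2.0781  x^+=-4.8778  v^+=-0.9621  a^+=0.1356

resid = 2.0781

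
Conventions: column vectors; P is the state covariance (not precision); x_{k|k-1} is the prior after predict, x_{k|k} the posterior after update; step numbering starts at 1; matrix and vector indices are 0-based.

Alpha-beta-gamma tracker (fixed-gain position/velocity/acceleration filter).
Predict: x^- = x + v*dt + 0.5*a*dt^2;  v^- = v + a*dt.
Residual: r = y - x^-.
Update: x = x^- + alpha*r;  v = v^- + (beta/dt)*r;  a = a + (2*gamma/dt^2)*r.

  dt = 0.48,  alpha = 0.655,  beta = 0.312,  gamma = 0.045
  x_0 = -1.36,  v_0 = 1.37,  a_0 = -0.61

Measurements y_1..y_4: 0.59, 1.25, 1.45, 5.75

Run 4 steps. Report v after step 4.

step 1: x_pred=-0.7727  r=1.3627  x^+=0.1199  v^+=1.9629  a^+=-0.0777
step 2: x_pred=1.0531  r=0.1969  x^+=1.1821  v^+=2.0536  a^+=-0.0008
step 3: x_pred=2.1677  r=-0.7177  x^+=1.6976  v^+=1.5867  a^+=-0.2812
step 4: x_pred=2.4268  r=3.3232  x^+=4.6035  v^+=3.6118  a^+=1.0169

v_post = 3.6118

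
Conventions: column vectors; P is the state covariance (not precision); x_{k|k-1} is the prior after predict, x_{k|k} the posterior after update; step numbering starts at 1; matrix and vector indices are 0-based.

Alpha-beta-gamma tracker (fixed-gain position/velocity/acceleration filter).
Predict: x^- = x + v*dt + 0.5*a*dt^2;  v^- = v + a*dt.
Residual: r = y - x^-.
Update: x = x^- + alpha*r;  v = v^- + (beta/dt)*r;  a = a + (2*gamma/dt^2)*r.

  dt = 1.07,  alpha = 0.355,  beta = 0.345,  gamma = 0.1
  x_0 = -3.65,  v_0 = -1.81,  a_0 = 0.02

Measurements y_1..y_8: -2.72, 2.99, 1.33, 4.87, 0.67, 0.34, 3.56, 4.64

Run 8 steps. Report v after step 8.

v_post = -5.6046

step 1: x_pred=-5.5753  r=2.8553  x^+=-4.5616  v^+=-0.8680  a^+=0.5188
step 2: x_pred=-5.1934  r=8.1834  x^+=-2.2883  v^+=2.3257  a^+=1.9483
step 3: x_pred=1.3155  r=0.0145  x^+=1.3206  v^+=4.4151  a^+=1.9509
step 4: x_pred=7.1615  r=-2.2915  x^+=6.3480  v^+=5.7636  a^+=1.5505
step 5: x_pred=13.4027  r=-12.7327  x^+=8.8826  v^+=3.3173  a^+=-0.6737
step 6: x_pred=12.0464  r=-11.7064  x^+=7.8907  v^+=-1.1781  a^+=-2.7187
step 7: x_pred=5.0738  r=-1.5138  x^+=4.5364  v^+=-4.5752  a^+=-2.9831
step 8: x_pred=-2.0667  r=6.7067  x^+=0.3142  v^+=-5.6046  a^+=-1.8115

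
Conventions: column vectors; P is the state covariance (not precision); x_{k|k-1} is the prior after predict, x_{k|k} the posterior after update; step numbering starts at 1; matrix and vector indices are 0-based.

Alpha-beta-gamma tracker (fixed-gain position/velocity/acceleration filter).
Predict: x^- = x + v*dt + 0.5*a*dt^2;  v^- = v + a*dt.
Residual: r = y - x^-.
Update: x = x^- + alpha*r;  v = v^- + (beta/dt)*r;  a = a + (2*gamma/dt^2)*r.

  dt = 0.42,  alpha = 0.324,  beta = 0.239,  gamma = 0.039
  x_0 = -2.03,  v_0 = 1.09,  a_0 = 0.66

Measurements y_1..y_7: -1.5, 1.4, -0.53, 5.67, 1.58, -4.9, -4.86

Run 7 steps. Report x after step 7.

step 1: x_pred=-1.5140  r=0.0140  x^+=-1.5095  v^+=1.3752  a^+=0.6662
step 2: x_pred=-0.8731  r=2.2731  x^+=-0.1366  v^+=2.9485  a^+=1.6713
step 3: x_pred=1.2491  r=-1.7791  x^+=0.6727  v^+=2.6380  a^+=0.8846
step 4: x_pred=1.8587  r=3.8113  x^+=3.0936  v^+=5.1784  a^+=2.5699
step 5: x_pred=5.4951  r=-3.9151  x^+=4.2266  v^+=4.0298  a^+=0.8387
step 6: x_pred=5.9931  r=-10.8931  x^+=2.4638  v^+=-1.8166  a^+=-3.9780
step 7: x_pred=1.3499  r=-6.2099  x^+=-0.6621  v^+=-7.0211  a^+=-6.7239

x_post = -0.6621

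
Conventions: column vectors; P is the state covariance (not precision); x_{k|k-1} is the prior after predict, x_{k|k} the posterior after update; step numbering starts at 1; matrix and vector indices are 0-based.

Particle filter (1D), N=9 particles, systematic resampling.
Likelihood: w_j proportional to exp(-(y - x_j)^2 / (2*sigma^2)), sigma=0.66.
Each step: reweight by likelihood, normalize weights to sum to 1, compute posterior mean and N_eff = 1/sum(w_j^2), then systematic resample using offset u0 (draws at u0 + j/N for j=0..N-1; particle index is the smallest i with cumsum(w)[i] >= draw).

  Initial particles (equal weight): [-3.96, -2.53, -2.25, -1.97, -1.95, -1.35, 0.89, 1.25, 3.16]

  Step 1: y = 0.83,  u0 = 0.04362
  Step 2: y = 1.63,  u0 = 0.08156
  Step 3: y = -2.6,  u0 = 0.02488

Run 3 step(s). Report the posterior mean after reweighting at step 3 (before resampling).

step 1: w=[0.0000, 0.0000, 0.0000, 0.0001, 0.0001, 0.0023, 0.5475, 0.4490, 0.0011]  mean=1.0484  Neff=1.9949  idx=[6, 6, 6, 6, 6, 7, 7, 7, 7]
step 2: w=[0.0881, 0.0881, 0.0881, 0.0881, 0.0881, 0.1399, 0.1399, 0.1399, 0.1399]  mean=1.0915  Neff=8.5410  idx=[0, 2, 3, 4, 5, 6, 7, 7, 8]
step 3: w=[0.2358, 0.2358, 0.2358, 0.2358, 0.0114, 0.0114, 0.0114, 0.0114, 0.0114]  mean=0.9104  Neff=4.4832  idx=[0, 0, 1, 1, 1, 2, 2, 3, 3]

post_mean = 0.9104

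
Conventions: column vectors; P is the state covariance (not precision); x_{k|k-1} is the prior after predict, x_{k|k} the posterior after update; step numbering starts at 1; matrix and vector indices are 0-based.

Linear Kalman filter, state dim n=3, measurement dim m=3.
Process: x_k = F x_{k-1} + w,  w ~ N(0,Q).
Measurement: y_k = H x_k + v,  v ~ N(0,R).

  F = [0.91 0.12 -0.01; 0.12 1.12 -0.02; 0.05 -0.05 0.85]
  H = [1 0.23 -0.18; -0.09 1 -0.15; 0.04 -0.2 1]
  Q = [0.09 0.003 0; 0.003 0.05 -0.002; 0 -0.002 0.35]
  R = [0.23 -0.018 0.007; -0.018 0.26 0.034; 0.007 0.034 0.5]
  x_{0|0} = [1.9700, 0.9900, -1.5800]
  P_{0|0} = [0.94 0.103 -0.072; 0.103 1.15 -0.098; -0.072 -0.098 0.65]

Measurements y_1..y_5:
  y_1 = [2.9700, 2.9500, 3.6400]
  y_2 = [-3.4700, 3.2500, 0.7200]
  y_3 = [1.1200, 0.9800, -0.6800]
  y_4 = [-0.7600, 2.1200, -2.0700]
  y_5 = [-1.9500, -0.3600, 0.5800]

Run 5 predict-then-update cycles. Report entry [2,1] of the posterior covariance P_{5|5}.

P_post[2,1] = 0.0502

step 1: x^-=[1.9273, 1.3768, -1.2940]  P^-=[0.9091 0.3695 -0.0394; 0.3695 1.5388 -0.1673; -0.0394 -0.1673 0.8265]  S=[1.4453 0.6795 -0.3304; 0.6795 1.8074 -0.5481; -0.3304 -0.5481 1.4474]  K=[0.7573 -0.0971 0.0829; 0.1516 0.7953 0.0178; -0.0371 0.0362 0.5983]  nu=[0.4931, 1.5526, 5.1323]  x^+=[2.5754, 2.7774, 1.8146]  P^+=[0.1858 -0.0144 0.0331; -0.0144 0.2155 0.0806; 0.0331 0.0806 0.3149]
step 2: x^-=[2.6588, 3.3834, 1.5323]  P^-=[0.2430 0.0357 0.0389; 0.0357 0.3154 0.0612; 0.0389 0.0612 0.5746]  S=[0.5057 0.0648 -0.0531; 0.0648 0.5666 -0.0548; -0.0531 -0.0548 1.0657]  K=[0.4942 -0.0365 0.0617; 0.1287 0.5233 0.0329; -0.0451 0.0058 0.5272]  nu=[-6.6312, 0.3357, -0.2420]  x^+=[-0.6452, 2.6979, 1.7057]  P^+=[0.1201 -0.0013 0.0280; -0.0013 0.1444 0.0640; 0.0280 0.0640 0.2752]
step 3: x^-=[-0.2804, 2.9101, 1.2827]  P^-=[0.1906 0.0328 0.0305; 0.0328 0.2296 0.0498; 0.0305 0.0498 0.5464]  S=[0.4504 0.0498 -0.0570; 0.0498 0.4834 -0.0443; -0.0570 -0.0443 1.0379]  K=[0.4364 -0.0171 0.0537; 0.1251 0.4433 0.0308; -0.0580 -0.0192 0.5140]  nu=[0.9620, -1.7629, -1.3695]  x^+=[0.0959, 2.2068, 0.5568]  P^+=[0.1050 0.0028 0.0257; 0.0028 0.1227 0.0558; 0.0257 0.0558 0.2661]
step 4: x^-=[0.3466, 2.4720, 0.3677]  P^-=[0.1788 0.0327 0.0272; 0.0327 0.2036 0.0431; 0.0272 0.0431 0.5402]  S=[0.4387 0.0465 -0.0602; 0.0465 0.4592 -0.0447; -0.0602 -0.0447 1.0331]  K=[0.4216 -0.0104 0.0511; 0.1237 0.4133 0.0287; -0.0636 -0.0318 0.5106]  nu=[-1.6089, -0.2657, -1.9572]  x^+=[-0.4289, 2.1070, -0.5209]  P^+=[0.1010 0.0043 0.0249; 0.0043 0.1144 0.0520; 0.0249 0.0520 0.2632]
step 5: x^-=[-0.1323, 2.3188, -0.5695]  P^-=[0.1757 0.0327 0.0261; 0.0327 0.1937 0.0400; 0.0261 0.0400 0.5384]  S=[0.4357 0.0452 -0.0615; 0.0452 0.4501 -0.0456; -0.0615 -0.0456 1.0320]  K=[0.4176 -0.0081 0.0503; 0.1230 0.4010 0.0275; -0.0656 -0.0377 0.5094]  nu=[-2.4536, -2.7761, 1.6186]  x^+=[-1.0531, 0.9482, 0.5204]  P^+=[0.0999 0.0048 0.0248; 0.0048 0.1109 0.0502; 0.0248 0.0502 0.2620]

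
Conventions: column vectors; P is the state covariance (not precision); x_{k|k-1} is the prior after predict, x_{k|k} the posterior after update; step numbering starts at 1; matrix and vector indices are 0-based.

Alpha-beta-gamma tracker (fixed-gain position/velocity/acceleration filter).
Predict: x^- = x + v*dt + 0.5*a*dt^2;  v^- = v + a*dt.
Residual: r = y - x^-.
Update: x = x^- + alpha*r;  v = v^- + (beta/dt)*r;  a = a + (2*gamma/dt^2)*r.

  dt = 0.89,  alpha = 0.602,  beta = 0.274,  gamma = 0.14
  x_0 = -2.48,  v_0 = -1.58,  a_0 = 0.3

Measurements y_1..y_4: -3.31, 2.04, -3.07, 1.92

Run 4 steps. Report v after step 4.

step 1: x_pred=-3.7674  r=0.4574  x^+=-3.4920  v^+=-1.1722  a^+=0.4617
step 2: x_pred=-4.3524  r=6.3924  x^+=-0.5042  v^+=1.2067  a^+=2.7213
step 3: x_pred=1.6476  r=-4.7176  x^+=-1.1924  v^+=2.1763  a^+=1.0537
step 4: x_pred=1.1619  r=0.7581  x^+=1.6183  v^+=3.3476  a^+=1.3217

v_post = 3.3476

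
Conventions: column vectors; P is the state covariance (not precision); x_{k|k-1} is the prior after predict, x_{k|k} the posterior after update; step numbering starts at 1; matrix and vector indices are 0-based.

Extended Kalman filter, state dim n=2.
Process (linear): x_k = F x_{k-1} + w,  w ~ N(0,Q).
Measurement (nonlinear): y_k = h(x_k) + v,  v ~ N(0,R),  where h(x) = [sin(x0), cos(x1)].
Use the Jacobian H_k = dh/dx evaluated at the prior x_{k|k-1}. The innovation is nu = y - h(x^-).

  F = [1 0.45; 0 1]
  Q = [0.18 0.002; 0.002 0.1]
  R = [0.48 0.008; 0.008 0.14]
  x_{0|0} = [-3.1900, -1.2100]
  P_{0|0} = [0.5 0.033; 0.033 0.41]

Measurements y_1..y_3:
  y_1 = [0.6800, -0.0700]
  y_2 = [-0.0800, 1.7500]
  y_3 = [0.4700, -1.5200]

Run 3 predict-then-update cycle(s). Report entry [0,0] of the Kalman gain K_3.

K[0,0] = -0.5322

step 1: x^-=[-3.7345, -1.2100]  P^-=[0.7927 0.2195; 0.2195 0.5100]  H_jac=[-0.8293 0.0000; 0.0000 0.9356]  S=[1.0252 -0.1623; -0.1623 0.5864]  K=[-0.6127 0.1806; -0.0510 0.7996]  nu=[0.1212, -0.4230]  x^+=[-3.8852, -1.5544]  P^+=[0.3529 0.0218; 0.0218 0.1192]
step 2: x^-=[-4.5847, -1.5544]  P^-=[0.5766 0.0774; 0.0774 0.2192]  H_jac=[-0.1274 0.0000; 0.0000 0.9999]  S=[0.4894 -0.0019; -0.0019 0.3591]  K=[-0.1493 0.2148; -0.0178 0.6102]  nu=[-1.0719, 1.7336]  x^+=[-4.0523, -0.4775]  P^+=[0.5490 0.0289; 0.0289 0.0853]
step 3: x^-=[-4.2672, -0.4775]  P^-=[0.7723 0.0693; 0.0693 0.1853]  H_jac=[-0.4307 0.0000; 0.0000 0.4595]  S=[0.6232 -0.0057; -0.0057 0.1791]  K=[-0.5322 0.1607; -0.0435 0.4740]  nu=[-0.4325, -2.4082]  x^+=[-4.4240, -1.6001]  P^+=[0.5902 0.0397; 0.0397 0.1436]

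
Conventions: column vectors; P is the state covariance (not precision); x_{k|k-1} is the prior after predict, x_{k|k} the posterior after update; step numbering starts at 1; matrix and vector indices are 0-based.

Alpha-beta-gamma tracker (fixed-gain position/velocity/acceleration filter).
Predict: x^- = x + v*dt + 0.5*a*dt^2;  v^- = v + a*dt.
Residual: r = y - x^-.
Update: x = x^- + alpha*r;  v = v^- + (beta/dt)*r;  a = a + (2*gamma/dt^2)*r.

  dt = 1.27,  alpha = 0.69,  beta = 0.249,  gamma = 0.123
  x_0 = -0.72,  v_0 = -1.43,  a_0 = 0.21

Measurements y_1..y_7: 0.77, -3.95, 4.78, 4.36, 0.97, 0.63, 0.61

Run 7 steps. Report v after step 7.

step 1: x_pred=-2.3667  r=3.1367  x^+=-0.2024  v^+=-0.5483  a^+=0.6884
step 2: x_pred=-0.3436  r=-3.6064  x^+=-2.8320  v^+=-0.3811  a^+=0.1384
step 3: x_pred=-3.2044  r=7.9844  x^+=2.3048  v^+=1.3601  a^+=1.3561
step 4: x_pred=5.1258  r=-0.7658  x^+=4.5974  v^+=2.9322  a^+=1.2394
step 5: x_pred=9.3208  r=-8.3508  x^+=3.5587  v^+=2.8689  a^+=-0.0343
step 6: x_pred=7.1746  r=-6.5446  x^+=2.6588  v^+=1.5422  a^+=-1.0325
step 7: x_pred=3.7847  r=-3.1747  x^+=1.5942  v^+=-0.3915  a^+=-1.5167

v_post = -0.3915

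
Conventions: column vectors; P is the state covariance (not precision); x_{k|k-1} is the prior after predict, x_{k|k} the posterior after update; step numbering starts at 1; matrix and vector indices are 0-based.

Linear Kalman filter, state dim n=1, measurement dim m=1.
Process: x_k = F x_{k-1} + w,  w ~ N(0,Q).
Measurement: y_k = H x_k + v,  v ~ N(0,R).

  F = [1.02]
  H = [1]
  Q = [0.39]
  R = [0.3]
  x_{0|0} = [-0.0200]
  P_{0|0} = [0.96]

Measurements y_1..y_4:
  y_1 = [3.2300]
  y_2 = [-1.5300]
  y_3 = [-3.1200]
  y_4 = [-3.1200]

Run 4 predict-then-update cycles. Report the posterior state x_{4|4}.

x_post = [-2.8095]

step 1: x^-=[-0.0204]  P^-=[1.3888]  S=[1.6888]  K=[0.8224]  nu=[3.2504]  x^+=[2.6526]  P^+=[0.2467]
step 2: x^-=[2.7056]  P^-=[0.6467]  S=[0.9467]  K=[0.6831]  nu=[-4.2356]  x^+=[-0.1877]  P^+=[0.2049]
step 3: x^-=[-0.1915]  P^-=[0.6032]  S=[0.9032]  K=[0.6679]  nu=[-2.9285]  x^+=[-2.1473]  P^+=[0.2004]
step 4: x^-=[-2.1902]  P^-=[0.5984]  S=[0.8984]  K=[0.6661]  nu=[-0.9298]  x^+=[-2.8095]  P^+=[0.1998]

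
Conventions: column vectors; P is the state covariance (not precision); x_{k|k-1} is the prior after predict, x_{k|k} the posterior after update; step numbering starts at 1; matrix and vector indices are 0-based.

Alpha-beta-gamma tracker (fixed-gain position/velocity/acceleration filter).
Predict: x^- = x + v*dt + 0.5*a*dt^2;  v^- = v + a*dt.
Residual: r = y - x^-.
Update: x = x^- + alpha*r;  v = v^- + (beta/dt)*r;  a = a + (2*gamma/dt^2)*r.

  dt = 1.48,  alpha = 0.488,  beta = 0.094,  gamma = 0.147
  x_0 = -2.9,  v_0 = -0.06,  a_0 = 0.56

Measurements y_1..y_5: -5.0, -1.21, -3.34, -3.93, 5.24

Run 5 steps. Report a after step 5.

a_post = 0.2045

step 1: x_pred=-2.3755  r=-2.6245  x^+=-3.6562  v^+=0.6021  a^+=0.2077
step 2: x_pred=-2.5376  r=1.3276  x^+=-1.8897  v^+=0.9939  a^+=0.3859
step 3: x_pred=0.0039  r=-3.3439  x^+=-1.6279  v^+=1.3527  a^+=-0.0629
step 4: x_pred=0.3051  r=-4.2351  x^+=-1.7616  v^+=0.9906  a^+=-0.6313
step 5: x_pred=-0.9870  r=6.2270  x^+=2.0518  v^+=0.4517  a^+=0.2045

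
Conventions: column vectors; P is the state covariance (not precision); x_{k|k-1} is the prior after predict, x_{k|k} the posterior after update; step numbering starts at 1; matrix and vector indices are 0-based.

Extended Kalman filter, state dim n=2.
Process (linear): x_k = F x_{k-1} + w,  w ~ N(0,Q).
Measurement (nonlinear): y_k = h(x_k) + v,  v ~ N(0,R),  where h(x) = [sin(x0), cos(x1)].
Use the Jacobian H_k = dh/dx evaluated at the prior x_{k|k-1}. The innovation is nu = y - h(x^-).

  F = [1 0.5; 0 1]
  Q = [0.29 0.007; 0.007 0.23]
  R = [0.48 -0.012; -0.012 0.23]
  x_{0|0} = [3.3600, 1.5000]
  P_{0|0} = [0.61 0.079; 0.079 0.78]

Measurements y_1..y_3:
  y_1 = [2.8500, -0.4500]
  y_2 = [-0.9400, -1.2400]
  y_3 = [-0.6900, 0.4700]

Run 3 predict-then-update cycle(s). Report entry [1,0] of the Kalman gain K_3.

step 1: x^-=[4.1100, 1.5000]  P^-=[1.1740 0.4760; 0.4760 1.0100]  H_jac=[-0.5666 0.0000; 0.0000 -0.9975]  S=[0.8569 0.2570; 0.2570 1.2349]  K=[-0.7050 -0.2378; -0.0747 -0.8003]  nu=[3.6740, -0.5207]  x^+=[1.6438, 1.6422]  P^+=[0.5922 0.0463; 0.0463 0.1836]
step 2: x^-=[2.4649, 1.6422]  P^-=[0.9744 0.1451; 0.1451 0.4136]  H_jac=[-0.7796 0.0000; 0.0000 -0.9974]  S=[1.0723 0.1009; 0.1009 0.6415]  K=[-0.6976 -0.1160; -0.0457 -0.6359]  nu=[-1.5662, -1.1686]  x^+=[3.6930, 2.4570]  P^+=[0.4277 0.0184; 0.0184 0.1461]
step 3: x^-=[4.9215, 2.4570]  P^-=[0.7726 0.0984; 0.0984 0.3761]  H_jac=[0.2076 0.0000; 0.0000 -0.6324]  S=[0.5133 -0.0249; -0.0249 0.3804]  K=[0.3055 -0.1436; 0.0095 -0.6246]  nu=[0.2882, 1.2447]  x^+=[4.8308, 1.6823]  P^+=[0.7146 0.0580; 0.0580 0.2274]

K[1,0] = 0.0095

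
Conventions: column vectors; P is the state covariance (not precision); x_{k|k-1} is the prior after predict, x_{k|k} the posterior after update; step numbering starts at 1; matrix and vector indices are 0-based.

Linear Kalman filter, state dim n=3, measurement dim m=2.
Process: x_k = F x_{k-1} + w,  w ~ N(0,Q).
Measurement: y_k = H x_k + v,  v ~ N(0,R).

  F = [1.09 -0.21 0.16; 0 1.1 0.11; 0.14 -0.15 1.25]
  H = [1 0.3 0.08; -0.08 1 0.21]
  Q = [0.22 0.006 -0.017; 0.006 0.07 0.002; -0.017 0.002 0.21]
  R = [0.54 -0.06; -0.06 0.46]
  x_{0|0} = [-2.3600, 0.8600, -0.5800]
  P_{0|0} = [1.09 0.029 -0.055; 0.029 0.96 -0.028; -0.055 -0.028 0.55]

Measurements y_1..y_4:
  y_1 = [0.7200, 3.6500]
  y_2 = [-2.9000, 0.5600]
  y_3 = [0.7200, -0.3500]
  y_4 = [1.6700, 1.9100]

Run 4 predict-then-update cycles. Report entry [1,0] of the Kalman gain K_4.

K[1,0] = -0.0526

step 1: x^-=[-2.8458, 0.8822, -1.1844]  P^-=[1.5409 -0.1822 0.2158; -0.1822 1.2315 -0.1152; 0.2158 -0.1152 1.1024]  S=[2.1184 0.0544; 0.0544 1.7235]  K=[0.7142 -0.1735; 0.0659 0.7069; 0.1258 0.0535]  nu=[3.3959, 2.7889]  x^+=[-0.9043, 3.0774, -0.6079]  P^+=[0.4220 -0.0974 0.0406; -0.0974 0.3560 -0.2030; 0.0406 -0.2030 1.0632]
step 2: x^-=[-1.7293, 3.3183, -1.3481]  P^-=[0.8367 -0.2005 0.4044; -0.2005 0.4646 -0.2007; 0.4044 -0.2007 1.9819]  S=[1.3660 -0.0963; -0.0963 0.9515]  K=[0.5828 -0.1328; -0.0242 0.4583; 0.3843 0.2314]  nu=[-2.0584, -2.6135]  x^+=[-2.5818, 2.1701, -2.7441]  P^+=[0.3410 -0.0973 0.1357; -0.0973 0.2617 -0.2725; 0.1357 -0.2725 1.7463]
step 3: x^-=[-3.7090, 2.0853, -4.1171]  P^-=[0.7916 -0.1657 0.6773; -0.1657 0.3419 -0.1841; 0.6773 -0.1841 3.1049]  S=[1.3823 -0.0188; -0.0188 0.8703]  K=[0.5747 -0.0874; -0.0514 0.3625; 0.6364 0.4891]  nu=[4.1327, -1.8674]  x^+=[-1.1708, 1.1957, -2.4006]  P^+=[0.3265 -0.0933 0.2132; -0.0933 0.2231 -0.2893; 0.2132 -0.2893 2.3486]
step 4: x^-=[-1.9113, 1.0513, -3.3440]  P^-=[0.8144 -0.1348 0.9057; -0.1348 0.2984 -0.1160; 0.9057 -0.1160 4.0781]  S=[1.4659 0.0691; 0.0691 0.8859]  K=[0.5801 -0.0563; -0.0526 0.3256; 0.7840 0.6928]  nu=[3.5335, 1.4081]  x^+=[0.0592, 1.3240, 0.4018]  P^+=[0.3229 -0.0871 0.2488; -0.0871 0.2028 -0.2706; 0.2488 -0.2706 2.6768]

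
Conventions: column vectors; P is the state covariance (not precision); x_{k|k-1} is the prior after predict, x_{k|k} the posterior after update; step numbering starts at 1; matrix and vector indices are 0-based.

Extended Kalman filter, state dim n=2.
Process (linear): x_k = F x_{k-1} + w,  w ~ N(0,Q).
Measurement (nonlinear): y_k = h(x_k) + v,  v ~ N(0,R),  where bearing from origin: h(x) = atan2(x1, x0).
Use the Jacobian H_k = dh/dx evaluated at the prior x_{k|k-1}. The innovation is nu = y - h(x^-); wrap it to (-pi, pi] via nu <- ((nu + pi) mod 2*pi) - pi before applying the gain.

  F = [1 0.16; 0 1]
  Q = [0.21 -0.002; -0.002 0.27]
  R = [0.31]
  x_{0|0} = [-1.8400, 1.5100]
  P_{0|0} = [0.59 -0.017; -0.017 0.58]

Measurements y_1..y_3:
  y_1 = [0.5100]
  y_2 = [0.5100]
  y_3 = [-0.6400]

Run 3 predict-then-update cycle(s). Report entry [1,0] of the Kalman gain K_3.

K[1,0] = 0.2818

step 1: x^-=[-1.5984, 1.5100]  P^-=[0.8094 0.0738; 0.0738 0.8500]  H_jac=[-0.3123 -0.3306]  S=[0.4971]  K=[-0.5576; -0.6117]  nu=[-1.8746]  x^+=[-0.5531, 2.6567]  P^+=[0.6548 -0.0957; -0.0957 0.6640]
step 2: x^-=[-0.1280, 2.6567]  P^-=[0.8512 0.0085; 0.0085 0.9340]  H_jac=[-0.3755 -0.0181]  S=[0.4305]  K=[-0.7430; -0.0467]  nu=[-1.1089]  x^+=[0.6959, 2.7084]  P^+=[0.6136 -0.0064; -0.0064 0.9331]
step 3: x^-=[1.1292, 2.7084]  P^-=[0.8454 0.1409; 0.1409 1.2031]  H_jac=[-0.3145 0.1311]  S=[0.4027]  K=[-0.6145; 0.2818]  nu=[-1.8158]  x^+=[2.2449, 2.1968]  P^+=[0.6934 0.2106; 0.2106 1.1711]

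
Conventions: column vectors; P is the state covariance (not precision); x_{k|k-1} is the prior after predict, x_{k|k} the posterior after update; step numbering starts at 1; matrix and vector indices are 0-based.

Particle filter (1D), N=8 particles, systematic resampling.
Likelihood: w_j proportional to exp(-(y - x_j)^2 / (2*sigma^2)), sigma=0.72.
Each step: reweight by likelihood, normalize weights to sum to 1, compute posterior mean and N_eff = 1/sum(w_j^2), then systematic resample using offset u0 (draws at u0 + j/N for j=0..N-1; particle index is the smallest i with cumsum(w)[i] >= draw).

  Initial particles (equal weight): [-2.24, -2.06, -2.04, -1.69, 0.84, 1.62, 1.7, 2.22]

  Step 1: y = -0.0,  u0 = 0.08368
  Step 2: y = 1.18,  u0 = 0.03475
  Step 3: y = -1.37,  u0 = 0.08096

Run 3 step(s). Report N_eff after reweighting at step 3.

step 1: w=[0.0104, 0.0219, 0.0237, 0.0835, 0.6641, 0.1044, 0.0808, 0.0113]  mean=0.6316  Neff=2.1425  idx=[3, 4, 4, 4, 4, 4, 5, 6]
step 2: w=[0.0001, 0.1473, 0.1473, 0.1473, 0.1473, 0.1473, 0.1366, 0.1269]  mean=1.0555  Neff=6.9816  idx=[1, 2, 2, 3, 4, 5, 6, 7]
step 3: w=[0.1658, 0.1658, 0.1658, 0.1658, 0.1658, 0.1658, 0.0033, 0.0021]  mean=0.8444  Neff=6.0647  idx=[0, 1, 1, 2, 3, 4, 5, 5]

N_eff = 6.0647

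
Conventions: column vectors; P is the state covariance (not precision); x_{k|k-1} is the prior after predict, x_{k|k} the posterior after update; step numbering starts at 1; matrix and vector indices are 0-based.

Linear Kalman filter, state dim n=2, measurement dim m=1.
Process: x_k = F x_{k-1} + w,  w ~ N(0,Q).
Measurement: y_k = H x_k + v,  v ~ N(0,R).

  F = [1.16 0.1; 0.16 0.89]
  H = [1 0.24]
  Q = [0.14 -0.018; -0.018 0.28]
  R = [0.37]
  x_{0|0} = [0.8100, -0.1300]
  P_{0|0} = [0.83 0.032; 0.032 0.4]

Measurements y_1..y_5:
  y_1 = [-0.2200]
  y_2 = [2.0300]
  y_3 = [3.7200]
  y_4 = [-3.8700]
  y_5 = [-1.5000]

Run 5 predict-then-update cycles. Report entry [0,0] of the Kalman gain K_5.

step 1: x^-=[0.9266, 0.0139]  P^-=[1.2683 0.2052; 0.2052 0.6272]  S=[1.7729]  K=[0.7431; 0.2006]  nu=[-1.1499]  x^+=[0.0720, -0.2168]  P^+=[0.2892 -0.0592; -0.0592 0.5558]
step 2: x^-=[0.0619, -0.1815]  P^-=[0.5209 0.0231; 0.0231 0.7108]  S=[0.9430]  K=[0.5583; 0.2054]  nu=[2.0117]  x^+=[1.1850, 0.2318]  P^+=[0.2270 -0.0850; -0.0850 0.6710]
step 3: x^-=[1.3978, 0.3959]  P^-=[0.4324 -0.0053; -0.0053 0.7931]  S=[0.8456]  K=[0.5099; 0.2188]  nu=[2.2272]  x^+=[2.5334, 0.8833]  P^+=[0.2126 -0.0997; -0.0997 0.7526]
step 4: x^-=[3.0271, 1.1915]  P^-=[0.4105 -0.0160; -0.0160 0.8532]  S=[0.8219]  K=[0.4947; 0.2296]  nu=[-7.1831]  x^+=[-0.5264, -0.4579]  P^+=[0.2093 -0.1094; -0.1094 0.8099]
step 5: x^-=[-0.6565, -0.4918]  P^-=[0.4044 -0.0218; -0.0218 0.8957]  S=[0.8155]  K=[0.4894; 0.2369]  nu=[-0.7255]  x^+=[-1.0115, -0.6637]  P^+=[0.2090 -0.1163; -0.1163 0.8499]

K[0,0] = 0.4894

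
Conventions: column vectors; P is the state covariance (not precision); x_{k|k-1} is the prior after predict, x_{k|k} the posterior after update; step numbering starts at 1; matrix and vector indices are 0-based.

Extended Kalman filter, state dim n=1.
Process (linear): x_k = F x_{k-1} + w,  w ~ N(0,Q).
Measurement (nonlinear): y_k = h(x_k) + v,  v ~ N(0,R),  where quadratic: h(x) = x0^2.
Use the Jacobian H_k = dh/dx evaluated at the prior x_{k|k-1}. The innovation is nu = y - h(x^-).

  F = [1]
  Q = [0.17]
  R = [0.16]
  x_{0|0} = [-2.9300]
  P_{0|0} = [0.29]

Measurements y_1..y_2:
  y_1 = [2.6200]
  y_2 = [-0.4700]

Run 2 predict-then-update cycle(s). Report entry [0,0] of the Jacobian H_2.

H_jac[0,0] = -3.8446

step 1: x^-=[-2.9300]  P^-=[0.4600]  H_jac=[-5.8600]  S=[15.9562]  K=[-0.1689]  nu=[-5.9649]  x^+=[-1.9223]  P^+=[0.0046]
step 2: x^-=[-1.9223]  P^-=[0.1746]  H_jac=[-3.8446]  S=[2.7410]  K=[-0.2449]  nu=[-4.1653]  x^+=[-0.9021]  P^+=[0.0102]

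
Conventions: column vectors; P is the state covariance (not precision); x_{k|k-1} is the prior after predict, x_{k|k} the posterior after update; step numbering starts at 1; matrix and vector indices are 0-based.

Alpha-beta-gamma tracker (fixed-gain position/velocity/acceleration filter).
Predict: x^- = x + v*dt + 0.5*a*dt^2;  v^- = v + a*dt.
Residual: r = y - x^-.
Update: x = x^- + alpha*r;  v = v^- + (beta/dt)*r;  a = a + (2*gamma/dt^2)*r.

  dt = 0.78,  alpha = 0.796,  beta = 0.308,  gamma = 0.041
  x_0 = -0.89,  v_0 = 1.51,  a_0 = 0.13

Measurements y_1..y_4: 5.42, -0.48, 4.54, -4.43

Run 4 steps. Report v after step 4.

v_post = -1.9153

step 1: x_pred=0.3273  r=5.0927  x^+=4.3811  v^+=3.6223  a^+=0.8164
step 2: x_pred=7.4549  r=-7.9349  x^+=1.1387  v^+=1.1259  a^+=-0.2531
step 3: x_pred=1.9399  r=2.6001  x^+=4.0096  v^+=1.9552  a^+=0.0974
step 4: x_pred=5.5642  r=-9.9942  x^+=-2.3912  v^+=-1.9153  a^+=-1.2497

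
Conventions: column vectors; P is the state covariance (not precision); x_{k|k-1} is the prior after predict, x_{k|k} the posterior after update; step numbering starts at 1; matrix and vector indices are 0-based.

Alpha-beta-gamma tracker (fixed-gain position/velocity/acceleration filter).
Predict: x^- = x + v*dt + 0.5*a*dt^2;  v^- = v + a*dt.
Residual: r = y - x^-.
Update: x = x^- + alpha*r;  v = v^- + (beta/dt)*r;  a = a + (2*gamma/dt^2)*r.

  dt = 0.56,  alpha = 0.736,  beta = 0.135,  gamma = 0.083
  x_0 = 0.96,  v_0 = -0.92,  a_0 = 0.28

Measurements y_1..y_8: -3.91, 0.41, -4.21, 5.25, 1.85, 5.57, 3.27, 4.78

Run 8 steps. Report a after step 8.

a_post = 0.2542

step 1: x_pred=0.4887  r=-4.3987  x^+=-2.7487  v^+=-1.8236  a^+=-2.0484
step 2: x_pred=-4.0911  r=4.5011  x^+=-0.7783  v^+=-1.8856  a^+=0.3342
step 3: x_pred=-1.7818  r=-2.4282  x^+=-3.5690  v^+=-2.2838  a^+=-0.9511
step 4: x_pred=-4.9970  r=10.2470  x^+=2.5448  v^+=-0.3461  a^+=4.4730
step 5: x_pred=3.0523  r=-1.2023  x^+=2.1674  v^+=1.8689  a^+=3.8366
step 6: x_pred=3.8156  r=1.7544  x^+=5.1068  v^+=4.4404  a^+=4.7653
step 7: x_pred=8.3406  r=-5.0706  x^+=4.6086  v^+=5.8865  a^+=2.0812
step 8: x_pred=8.2314  r=-3.4514  x^+=5.6912  v^+=6.2200  a^+=0.2542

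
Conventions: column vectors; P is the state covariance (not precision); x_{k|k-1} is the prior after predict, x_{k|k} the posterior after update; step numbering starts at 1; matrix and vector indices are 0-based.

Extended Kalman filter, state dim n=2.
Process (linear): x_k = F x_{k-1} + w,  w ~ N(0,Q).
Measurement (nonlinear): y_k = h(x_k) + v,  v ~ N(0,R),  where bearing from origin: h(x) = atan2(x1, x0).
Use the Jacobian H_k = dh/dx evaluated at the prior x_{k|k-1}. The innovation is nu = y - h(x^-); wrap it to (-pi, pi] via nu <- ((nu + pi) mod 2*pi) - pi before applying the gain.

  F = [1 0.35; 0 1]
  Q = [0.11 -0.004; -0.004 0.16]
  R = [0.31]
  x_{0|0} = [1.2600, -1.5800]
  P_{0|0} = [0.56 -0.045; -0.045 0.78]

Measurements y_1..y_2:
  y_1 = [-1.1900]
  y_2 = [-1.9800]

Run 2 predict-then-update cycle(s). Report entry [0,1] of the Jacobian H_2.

H_jac[0,1] = 0.0458

step 1: x^-=[0.7070, -1.5800]  P^-=[0.7340 0.2240; 0.2240 0.9400]  H_jac=[0.5273 0.2360]  S=[0.6222]  K=[0.7071; 0.5463]  nu=[-0.0400]  x^+=[0.6788, -1.6018]  P^+=[0.4230 -0.0164; -0.0164 0.7543]
step 2: x^-=[0.1181, -1.6018]  P^-=[0.6139 0.2437; 0.2437 0.9143]  H_jac=[0.6209 0.0458]  S=[0.5625]  K=[0.6976; 0.3434]  nu=[-0.4828]  x^+=[-0.2187, -1.7676]  P^+=[0.3402 0.1089; 0.1089 0.8480]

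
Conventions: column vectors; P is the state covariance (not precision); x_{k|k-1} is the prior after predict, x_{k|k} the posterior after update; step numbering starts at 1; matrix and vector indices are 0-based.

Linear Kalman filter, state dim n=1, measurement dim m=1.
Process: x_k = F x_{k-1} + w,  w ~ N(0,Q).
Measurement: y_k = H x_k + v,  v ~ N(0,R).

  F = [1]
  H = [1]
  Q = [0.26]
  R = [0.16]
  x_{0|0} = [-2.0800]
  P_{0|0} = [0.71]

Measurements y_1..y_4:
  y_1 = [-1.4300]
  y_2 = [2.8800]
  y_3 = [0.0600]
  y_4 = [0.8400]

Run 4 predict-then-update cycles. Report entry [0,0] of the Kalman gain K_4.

K[0,0] = 0.6993

step 1: x^-=[-2.0800]  P^-=[0.9700]  S=[1.1300]  K=[0.8584]  nu=[0.6500]  x^+=[-1.5220]  P^+=[0.1373]
step 2: x^-=[-1.5220]  P^-=[0.3973]  S=[0.5573]  K=[0.7129]  nu=[4.4020]  x^+=[1.6163]  P^+=[0.1141]
step 3: x^-=[1.6163]  P^-=[0.3741]  S=[0.5341]  K=[0.7004]  nu=[-1.5563]  x^+=[0.5262]  P^+=[0.1121]
step 4: x^-=[0.5262]  P^-=[0.3721]  S=[0.5321]  K=[0.6993]  nu=[0.3138]  x^+=[0.7456]  P^+=[0.1119]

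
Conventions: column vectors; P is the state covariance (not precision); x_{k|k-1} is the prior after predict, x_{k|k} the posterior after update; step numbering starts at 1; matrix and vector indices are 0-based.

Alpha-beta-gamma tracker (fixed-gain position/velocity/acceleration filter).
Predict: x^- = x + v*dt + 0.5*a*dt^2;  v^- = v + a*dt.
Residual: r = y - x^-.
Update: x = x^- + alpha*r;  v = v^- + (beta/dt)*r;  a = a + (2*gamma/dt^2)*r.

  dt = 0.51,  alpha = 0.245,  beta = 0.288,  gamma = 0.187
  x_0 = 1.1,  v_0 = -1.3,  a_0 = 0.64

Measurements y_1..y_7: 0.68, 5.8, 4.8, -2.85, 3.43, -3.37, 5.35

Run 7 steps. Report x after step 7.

step 1: x_pred=0.5202  r=0.1598  x^+=0.5594  v^+=-0.8834  a^+=0.8697
step 2: x_pred=0.2220  r=5.5780  x^+=1.5886  v^+=2.7101  a^+=8.8904
step 3: x_pred=4.1270  r=0.6730  x^+=4.2918  v^+=7.6243  a^+=9.8582
step 4: x_pred=9.4623  r=-12.3123  x^+=6.4458  v^+=5.6992  a^+=-7.8458
step 5: x_pred=8.3320  r=-4.9020  x^+=7.1310  v^+=-1.0704  a^+=-14.8945
step 6: x_pred=4.6481  r=-8.0181  x^+=2.6837  v^+=-13.1944  a^+=-26.4238
step 7: x_pred=-7.4819  r=12.8319  x^+=-4.3381  v^+=-19.4243  a^+=-7.9727

x_post = -4.3381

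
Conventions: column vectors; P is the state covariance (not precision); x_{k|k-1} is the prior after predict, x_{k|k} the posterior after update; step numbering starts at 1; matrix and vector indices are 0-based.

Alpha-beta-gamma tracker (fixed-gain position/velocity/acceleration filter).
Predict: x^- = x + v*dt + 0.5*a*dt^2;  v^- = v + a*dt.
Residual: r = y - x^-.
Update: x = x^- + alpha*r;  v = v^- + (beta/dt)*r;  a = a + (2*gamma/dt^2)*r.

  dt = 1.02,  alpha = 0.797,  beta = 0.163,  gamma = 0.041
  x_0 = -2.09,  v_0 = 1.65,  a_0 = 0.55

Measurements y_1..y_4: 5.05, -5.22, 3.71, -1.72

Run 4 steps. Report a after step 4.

a_post = -0.2896

step 1: x_pred=-0.1209  r=5.1709  x^+=4.0003  v^+=3.0373  a^+=0.9575
step 2: x_pred=7.5965  r=-12.8165  x^+=-2.6183  v^+=1.9659  a^+=-0.0526
step 3: x_pred=-0.6404  r=4.3504  x^+=2.8269  v^+=2.6075  a^+=0.2903
step 4: x_pred=5.6375  r=-7.3575  x^+=-0.2264  v^+=1.7278  a^+=-0.2896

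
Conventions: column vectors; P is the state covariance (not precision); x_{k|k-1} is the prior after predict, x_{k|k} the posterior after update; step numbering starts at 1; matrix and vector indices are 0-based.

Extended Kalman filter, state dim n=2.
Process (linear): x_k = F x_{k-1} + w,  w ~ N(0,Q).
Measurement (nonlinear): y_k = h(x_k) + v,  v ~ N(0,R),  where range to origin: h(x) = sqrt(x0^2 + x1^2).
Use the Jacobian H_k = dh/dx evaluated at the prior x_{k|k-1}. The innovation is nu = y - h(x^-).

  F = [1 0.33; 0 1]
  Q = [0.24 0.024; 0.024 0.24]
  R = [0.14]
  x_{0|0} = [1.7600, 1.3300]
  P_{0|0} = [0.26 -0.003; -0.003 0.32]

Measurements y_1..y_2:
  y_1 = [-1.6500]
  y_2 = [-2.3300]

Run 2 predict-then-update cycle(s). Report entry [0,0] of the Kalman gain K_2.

K[0,0] = -0.4461

step 1: x^-=[2.1989, 1.3300]  P^-=[0.5329 0.1266; 0.1266 0.5600]  H_jac=[0.8557 0.5175]  S=[0.7923]  K=[0.6582; 0.5025]  nu=[-4.2198]  x^+=[-0.5786, -0.7907]  P^+=[0.1896 -0.1355; -0.1355 0.3599]
step 2: x^-=[-0.8396, -0.7907]  P^-=[0.3794 0.0073; 0.0073 0.5999]  H_jac=[-0.7280 -0.6856]  S=[0.6304]  K=[-0.4461; -0.6609]  nu=[-3.4833]  x^+=[0.7144, 1.5115]  P^+=[0.2540 -0.1786; -0.1786 0.3246]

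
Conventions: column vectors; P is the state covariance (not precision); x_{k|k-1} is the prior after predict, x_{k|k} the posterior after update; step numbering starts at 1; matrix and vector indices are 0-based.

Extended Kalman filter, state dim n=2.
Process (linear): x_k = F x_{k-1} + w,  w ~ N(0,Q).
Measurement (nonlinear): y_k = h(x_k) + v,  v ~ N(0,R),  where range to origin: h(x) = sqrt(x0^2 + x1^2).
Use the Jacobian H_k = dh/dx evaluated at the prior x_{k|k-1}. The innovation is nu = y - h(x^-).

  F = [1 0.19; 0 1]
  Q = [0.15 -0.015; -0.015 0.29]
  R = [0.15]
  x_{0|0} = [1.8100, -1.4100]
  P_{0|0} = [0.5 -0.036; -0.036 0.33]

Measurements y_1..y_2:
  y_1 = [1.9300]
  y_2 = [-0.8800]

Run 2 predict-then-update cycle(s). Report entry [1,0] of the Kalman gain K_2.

step 1: x^-=[1.5421, -1.4100]  P^-=[0.6482 0.0117; 0.0117 0.6200]  H_jac=[0.7380 -0.6748]  S=[0.7737]  K=[0.6081; -0.5296]  nu=[-0.1595]  x^+=[1.4451, -1.3255]  P^+=[0.3621 0.2609; 0.2609 0.4030]
step 2: x^-=[1.1932, -1.3255]  P^-=[0.6258 0.3224; 0.3224 0.6930]  H_jac=[0.6690 -0.7432]  S=[0.4923]  K=[0.3637; -0.6081]  nu=[-2.6635]  x^+=[0.2245, 0.2941]  P^+=[0.5607 0.4313; 0.4313 0.5110]

K[1,0] = -0.6081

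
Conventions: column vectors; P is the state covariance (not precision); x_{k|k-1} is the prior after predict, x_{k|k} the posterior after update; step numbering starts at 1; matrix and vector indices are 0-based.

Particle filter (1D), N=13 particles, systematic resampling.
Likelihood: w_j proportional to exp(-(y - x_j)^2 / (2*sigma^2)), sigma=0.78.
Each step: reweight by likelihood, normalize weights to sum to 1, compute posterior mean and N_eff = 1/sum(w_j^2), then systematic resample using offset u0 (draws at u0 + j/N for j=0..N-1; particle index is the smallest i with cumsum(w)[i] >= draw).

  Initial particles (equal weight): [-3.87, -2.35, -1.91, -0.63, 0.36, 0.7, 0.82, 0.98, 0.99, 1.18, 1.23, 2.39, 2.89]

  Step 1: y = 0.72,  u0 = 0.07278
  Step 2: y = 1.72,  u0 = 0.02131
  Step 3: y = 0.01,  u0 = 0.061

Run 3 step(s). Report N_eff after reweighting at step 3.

N_eff = 10.6753

step 1: w=[0.0000, 0.0001, 0.0005, 0.0330, 0.1327, 0.1475, 0.1464, 0.1396, 0.1390, 0.1240, 0.1192, 0.0149, 0.0031]  mean=0.8611  Neff=7.6614  idx=[4, 4, 5, 5, 6, 6, 7, 8, 8, 9, 9, 10, 11]
step 2: w=[0.0298, 0.0298, 0.0580, 0.0580, 0.0701, 0.0701, 0.0870, 0.0880, 0.0880, 0.1073, 0.1073, 0.1120, 0.0943]  mean=1.0938  Neff=11.6417  idx=[0, 2, 3, 5, 6, 7, 7, 8, 9, 10, 10, 11, 12]
step 3: w=[0.1522, 0.1138, 0.1138, 0.0982, 0.0777, 0.0764, 0.0764, 0.0764, 0.0546, 0.0546, 0.0546, 0.0495, 0.0016]  mean=0.8559  Neff=10.6753  idx=[0, 0, 1, 2, 2, 3, 4, 5, 6, 7, 8, 10, 11]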